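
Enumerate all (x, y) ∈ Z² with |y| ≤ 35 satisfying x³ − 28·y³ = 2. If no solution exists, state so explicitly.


The equation is x³ - 28y³ = 2. For fixed y, x³ = 28·y³ + 2, so a solution requires the RHS to be a perfect cube.
Strategy: iterate y from -35 to 35, compute RHS = 28·y³ + 2, and check whether it is a (positive or negative) perfect cube.
Check small values of y:
  y = 0: RHS = 2 is not a perfect cube.
  y = 1: RHS = 30 is not a perfect cube.
  y = -1: RHS = -26 is not a perfect cube.
  y = 2: RHS = 226 is not a perfect cube.
  y = -2: RHS = -222 is not a perfect cube.
  y = 3: RHS = 758 is not a perfect cube.
  y = -3: RHS = -754 is not a perfect cube.
Continuing the search up to |y| = 35 finds no solutions either.
No (x, y) in the scanned range satisfies the equation.

No integer solutions with |y| ≤ 35.


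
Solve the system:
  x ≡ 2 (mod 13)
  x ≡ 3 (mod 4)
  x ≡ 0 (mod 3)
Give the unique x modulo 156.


Moduli 13, 4, 3 are pairwise coprime; by CRT there is a unique solution modulo M = 13 · 4 · 3 = 156.
Solve pairwise, accumulating the modulus:
  Start with x ≡ 2 (mod 13).
  Combine with x ≡ 3 (mod 4): since gcd(13, 4) = 1, we get a unique residue mod 52.
    Write x = 2 + 13·t and substitute into x ≡ 3 (mod 4): 13·t ≡ 3 − 2 = 1 (mod 4).
    Reduce coefficients mod 4: 1·t ≡ 1 (mod 4).
    So t ≡ 1 (mod 4).
    Then x = 2 + 13·1 = 15, valid modulo lcm(13, 4) = 52: x ≡ 15 (mod 52).
  Combine with x ≡ 0 (mod 3): since gcd(52, 3) = 1, we get a unique residue mod 156.
    Write x = 15 + 52·t and substitute into x ≡ 0 (mod 3): 52·t ≡ 0 − 15 = -15 (mod 3).
    Reduce coefficients mod 3: 1·t ≡ 0 (mod 3).
    So t ≡ 0 (mod 3).
    Then x = 15 + 52·0 = 15, valid modulo lcm(52, 3) = 156: x ≡ 15 (mod 156).
Verify: 15 mod 13 = 2 ✓, 15 mod 4 = 3 ✓, 15 mod 3 = 0 ✓.

x ≡ 15 (mod 156).


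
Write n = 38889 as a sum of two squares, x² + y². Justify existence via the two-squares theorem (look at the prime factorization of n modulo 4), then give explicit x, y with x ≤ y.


Step 1: Factor n = 38889 = 3^2 · 29 · 149.
Step 2: Check the mod-4 condition on each prime factor: 3 ≡ 3 (mod 4), exponent 2 (must be even); 29 ≡ 1 (mod 4), exponent 1; 149 ≡ 1 (mod 4), exponent 1.
All primes ≡ 3 (mod 4) appear to even exponent (or don't appear), so by the two-squares theorem n IS expressible as a sum of two squares.
Step 3: Build a representation. Group n = k² · m with k = 3 and m = 29 · 149 = 4321 (a product of primes ≡ 1 (mod 4)); a representation of m scales to one of n via (k·x)² + (k·y)² = k²(x² + y²). Each prime p ≡ 1 (mod 4) is itself a sum of two squares; find a² by testing p − a² for a perfect square:
  29: 29 − 1² = 28, 29 − 2² = 25 = 5² ⇒ 29 = 2² + 5².
  149: 149 − 1² = 148, 149 − 2² = 145, 149 − 3² = 140, 149 − 4² = 133, 149 − 5² = 124, 149 − 6² = 113, 149 − 7² = 100 = 10² ⇒ 149 = 7² + 10².
  Combine using the Brahmagupta–Fibonacci identity (a² + b²)(c² + d²) = (ac − bd)² + (ad + bc)² = (ac + bd)² + (ad − bc)²:
  29 · 149 = 4321: from (2² + 5²)(7² + 10²), take (2·7 − 5·10, 2·10 + 5·7) = (14 − 50, 20 + 35) = (-36, 55); dropping signs (only squares matter) gives (36, 55); check 36² + 55² = 1296 + 3025 = 4321 ✓.
  Scale by k = 3: (3·36, 3·55) = (108, 165).
Step 4: Order so x ≤ y and verify: 108² + 165² = 11664 + 27225 = 38889 = n. ✓

n = 38889 = 108² + 165² (one valid representation with x ≤ y).


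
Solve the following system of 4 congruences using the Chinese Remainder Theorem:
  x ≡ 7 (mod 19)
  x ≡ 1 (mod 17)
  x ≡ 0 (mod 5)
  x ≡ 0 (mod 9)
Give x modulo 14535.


Product of moduli M = 19 · 17 · 5 · 9 = 14535.
Merge one congruence at a time:
  Start: x ≡ 7 (mod 19).
  Combine with x ≡ 1 (mod 17); new modulus lcm = 323.
    Write x = 7 + 19·t and substitute into x ≡ 1 (mod 17): 19·t ≡ 1 − 7 = -6 (mod 17).
    Reduce coefficients mod 17: 2·t ≡ 11 (mod 17).
    The inverse of 2 mod 17 is 9 (since 2·9 = 18 = 1·17 + 1), so t ≡ 9·11 = 99 ≡ 14 (mod 17).
    Then x = 7 + 19·14 = 273, valid modulo lcm(19, 17) = 323: x ≡ 273 (mod 323).
  Combine with x ≡ 0 (mod 5); new modulus lcm = 1615.
    Write x = 273 + 323·t and substitute into x ≡ 0 (mod 5): 323·t ≡ 0 − 273 = -273 (mod 5).
    Reduce coefficients mod 5: 3·t ≡ 2 (mod 5).
    The inverse of 3 mod 5 is 2 (since 3·2 = 6 = 1·5 + 1), so t ≡ 2·2 = 4 ≡ 4 (mod 5).
    Then x = 273 + 323·4 = 1565, valid modulo lcm(323, 5) = 1615: x ≡ 1565 (mod 1615).
  Combine with x ≡ 0 (mod 9); new modulus lcm = 14535.
    Write x = 1565 + 1615·t and substitute into x ≡ 0 (mod 9): 1615·t ≡ 0 − 1565 = -1565 (mod 9).
    Reduce coefficients mod 9: 4·t ≡ 1 (mod 9).
    The inverse of 4 mod 9 is 7 (since 4·7 = 28 = 3·9 + 1), so t ≡ 7·1 = 7 ≡ 7 (mod 9).
    Then x = 1565 + 1615·7 = 12870, valid modulo lcm(1615, 9) = 14535: x ≡ 12870 (mod 14535).
Verify against each original: 12870 mod 19 = 7, 12870 mod 17 = 1, 12870 mod 5 = 0, 12870 mod 9 = 0.

x ≡ 12870 (mod 14535).


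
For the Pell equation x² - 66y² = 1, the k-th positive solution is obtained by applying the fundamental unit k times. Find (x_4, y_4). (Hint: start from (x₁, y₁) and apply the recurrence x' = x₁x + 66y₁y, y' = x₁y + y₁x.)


Step 1: Find the fundamental solution (x₁, y₁) of x² - 66y² = 1.
  Expand √66 as a continued fraction. a₀ = ⌊√66⌋ = 8; iterate m_{k+1} = d_k·a_k − m_k, d_{k+1} = (66 − m_{k+1}²)/d_k, a_{k+1} = ⌊(a₀ + m_{k+1})/d_{k+1}⌋ (starting m₀ = 0, d₀ = 1), with convergents p_k = a_k·p_{k-1} + p_{k-2}, q_k = a_k·q_{k-1} + q_{k-2} (p₋₁ = 1, q₋₁ = 0):
  k = 0: a₀ = 8; p₀/q₀ = 8/1; p₀² − 66·q₀² = 64 − 66 = -2.
  k = 1: m = 8, d = 2, a = ⌊(8 + 8)/2⌋ = 8; p/q = (8·8 + 1)/(8·1 + 0) = 65/8; p² − 66·q² = 4225 − 4224 = 1.
  The first convergent with p² − 66·q² = 1 gives the fundamental solution (x₁, y₁) = (65, 8).
Step 2: Apply the recurrence (x_{n+1}, y_{n+1}) = (x₁x_n + 66y₁y_n, x₁y_n + y₁x_n) repeatedly.
  From (x_1, y_1) = (65, 8): x_2 = 65·65 + 66·8·8 = 8449; y_2 = 65·8 + 8·65 = 1040.
  From (x_2, y_2) = (8449, 1040): x_3 = 65·8449 + 66·8·1040 = 1098305; y_3 = 65·1040 + 8·8449 = 135192.
  From (x_3, y_3) = (1098305, 135192): x_4 = 65·1098305 + 66·8·135192 = 142771201; y_4 = 65·135192 + 8·1098305 = 17573920.
Step 3: Verify x_4² - 66·y_4² = 20383615834982401 - 20383615834982400 = 1 (should be 1). ✓

(x_1, y_1) = (65, 8); (x_4, y_4) = (142771201, 17573920).


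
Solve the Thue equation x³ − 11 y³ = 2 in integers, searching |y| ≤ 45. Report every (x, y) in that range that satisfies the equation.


The equation is x³ - 11y³ = 2. For fixed y, x³ = 11·y³ + 2, so a solution requires the RHS to be a perfect cube.
Strategy: iterate y from -45 to 45, compute RHS = 11·y³ + 2, and check whether it is a (positive or negative) perfect cube.
Check small values of y:
  y = 0: RHS = 2 is not a perfect cube.
  y = 1: RHS = 13 is not a perfect cube.
  y = -1: RHS = -9 is not a perfect cube.
  y = 2: RHS = 90 is not a perfect cube.
  y = -2: RHS = -86 is not a perfect cube.
  y = 3: RHS = 299 is not a perfect cube.
  y = -3: RHS = -295 is not a perfect cube.
Continuing the search up to |y| = 45 finds no solutions either.
No (x, y) in the scanned range satisfies the equation.

No integer solutions with |y| ≤ 45.


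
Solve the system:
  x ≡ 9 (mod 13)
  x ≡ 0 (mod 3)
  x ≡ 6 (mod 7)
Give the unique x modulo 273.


Moduli 13, 3, 7 are pairwise coprime; by CRT there is a unique solution modulo M = 13 · 3 · 7 = 273.
Solve pairwise, accumulating the modulus:
  Start with x ≡ 9 (mod 13).
  Combine with x ≡ 0 (mod 3): since gcd(13, 3) = 1, we get a unique residue mod 39.
    Write x = 9 + 13·t and substitute into x ≡ 0 (mod 3): 13·t ≡ 0 − 9 = -9 (mod 3).
    Reduce coefficients mod 3: 1·t ≡ 0 (mod 3).
    So t ≡ 0 (mod 3).
    Then x = 9 + 13·0 = 9, valid modulo lcm(13, 3) = 39: x ≡ 9 (mod 39).
  Combine with x ≡ 6 (mod 7): since gcd(39, 7) = 1, we get a unique residue mod 273.
    Write x = 9 + 39·t and substitute into x ≡ 6 (mod 7): 39·t ≡ 6 − 9 = -3 (mod 7).
    Reduce coefficients mod 7: 4·t ≡ 4 (mod 7).
    The inverse of 4 mod 7 is 2 (since 4·2 = 8 = 1·7 + 1), so t ≡ 2·4 = 8 ≡ 1 (mod 7).
    Then x = 9 + 39·1 = 48, valid modulo lcm(39, 7) = 273: x ≡ 48 (mod 273).
Verify: 48 mod 13 = 9 ✓, 48 mod 3 = 0 ✓, 48 mod 7 = 6 ✓.

x ≡ 48 (mod 273).


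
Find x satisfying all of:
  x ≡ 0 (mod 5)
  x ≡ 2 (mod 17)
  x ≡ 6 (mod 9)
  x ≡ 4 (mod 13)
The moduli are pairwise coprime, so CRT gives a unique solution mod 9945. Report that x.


Product of moduli M = 5 · 17 · 9 · 13 = 9945.
Merge one congruence at a time:
  Start: x ≡ 0 (mod 5).
  Combine with x ≡ 2 (mod 17); new modulus lcm = 85.
    Write x = 0 + 5·t and substitute into x ≡ 2 (mod 17): 5·t ≡ 2 − 0 = 2 (mod 17).
    The inverse of 5 mod 17 is 7 (since 5·7 = 35 = 2·17 + 1), so t ≡ 7·2 = 14 ≡ 14 (mod 17).
    Then x = 0 + 5·14 = 70, valid modulo lcm(5, 17) = 85: x ≡ 70 (mod 85).
  Combine with x ≡ 6 (mod 9); new modulus lcm = 765.
    Write x = 70 + 85·t and substitute into x ≡ 6 (mod 9): 85·t ≡ 6 − 70 = -64 (mod 9).
    Reduce coefficients mod 9: 4·t ≡ 8 (mod 9).
    The inverse of 4 mod 9 is 7 (since 4·7 = 28 = 3·9 + 1), so t ≡ 7·8 = 56 ≡ 2 (mod 9).
    Then x = 70 + 85·2 = 240, valid modulo lcm(85, 9) = 765: x ≡ 240 (mod 765).
  Combine with x ≡ 4 (mod 13); new modulus lcm = 9945.
    Write x = 240 + 765·t and substitute into x ≡ 4 (mod 13): 765·t ≡ 4 − 240 = -236 (mod 13).
    Reduce coefficients mod 13: 11·t ≡ 11 (mod 13).
    The inverse of 11 mod 13 is 6 (since 11·6 = 66 = 5·13 + 1), so t ≡ 6·11 = 66 ≡ 1 (mod 13).
    Then x = 240 + 765·1 = 1005, valid modulo lcm(765, 13) = 9945: x ≡ 1005 (mod 9945).
Verify against each original: 1005 mod 5 = 0, 1005 mod 17 = 2, 1005 mod 9 = 6, 1005 mod 13 = 4.

x ≡ 1005 (mod 9945).


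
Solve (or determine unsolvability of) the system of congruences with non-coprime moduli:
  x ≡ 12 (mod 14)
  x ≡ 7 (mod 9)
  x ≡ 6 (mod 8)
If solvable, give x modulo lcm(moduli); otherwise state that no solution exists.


Moduli 14, 9, 8 are not pairwise coprime, so CRT works modulo lcm(m_i) when all pairwise compatibility conditions hold.
Pairwise compatibility: gcd(m_i, m_j) must divide a_i - a_j for every pair.
Merge one congruence at a time:
  Start: x ≡ 12 (mod 14).
  Combine with x ≡ 7 (mod 9): gcd(14, 9) = 1; 7 - 12 = -5, which IS divisible by 1, so compatible.
    Write x = 12 + 14·t and substitute into x ≡ 7 (mod 9): 14·t ≡ 7 − 12 = -5 (mod 9).
    Reduce coefficients mod 9: 5·t ≡ 4 (mod 9).
    The inverse of 5 mod 9 is 2 (since 5·2 = 10 = 1·9 + 1), so t ≡ 2·4 = 8 ≡ 8 (mod 9).
    Then x = 12 + 14·8 = 124, valid modulo lcm(14, 9) = 126: x ≡ 124 (mod 126).
  Combine with x ≡ 6 (mod 8): gcd(126, 8) = 2; 6 - 124 = -118, which IS divisible by 2, so compatible.
    Write x = 124 + 126·t and substitute into x ≡ 6 (mod 8): 126·t ≡ 6 − 124 = -118 (mod 8).
    Divide the congruence (and modulus) by g = 2: 63·t ≡ -59 (mod 4).
    Reduce coefficients mod 4: 3·t ≡ 1 (mod 4).
    The inverse of 3 mod 4 is 3 (since 3·3 = 9 = 2·4 + 1), so t ≡ 3·1 = 3 ≡ 3 (mod 4).
    Then x = 124 + 126·3 = 502, valid modulo lcm(126, 8) = 504: x ≡ 502 (mod 504).
Verify: 502 mod 14 = 12, 502 mod 9 = 7, 502 mod 8 = 6.

x ≡ 502 (mod 504).


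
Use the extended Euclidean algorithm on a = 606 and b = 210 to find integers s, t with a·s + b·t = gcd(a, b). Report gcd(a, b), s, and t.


Euclidean algorithm on (606, 210) — divide until remainder is 0:
  606 = 2 · 210 + 186
  210 = 1 · 186 + 24
  186 = 7 · 24 + 18
  24 = 1 · 18 + 6
  18 = 3 · 6 + 0
gcd(606, 210) = 6.
Track Bezout coefficients alongside the remainders: start with r₀ = 606 = a·1 + b·0 (s = 1, t = 0) and r₁ = 210 = a·0 + b·1 (s = 0, t = 1); each new remainder r_{k+1} = r_{k-1} − q_k·r_k inherits s_{k+1} = s_{k-1} − q_k·s_k, t_{k+1} = t_{k-1} − q_k·t_k, so r_k = a·s_k + b·t_k at every step:
  q = 2: r = 186, s = 1 − 2·0 = 1, t = 0 − 2·1 = -2  (check: 606·1 + 210·(-2) = 186)
  q = 1: r = 24, s = 0 − 1·1 = -1, t = 1 − 1·(-2) = 3  (check: 606·(-1) + 210·3 = 24)
  q = 7: r = 18, s = 1 − 7·(-1) = 8, t = -2 − 7·3 = -23  (check: 606·8 + 210·(-23) = 18)
  q = 1: r = 6, s = -1 − 1·8 = -9, t = 3 − 1·(-23) = 26  (check: 606·(-9) + 210·26 = 6)
The row with r = 6 (the gcd) gives the Bezout coefficients s = -9, t = 26.
Result: 606 · (-9) + 210 · (26) = 6.

gcd(606, 210) = 6; s = -9, t = 26 (check: 606·(-9) + 210·26 = 6).


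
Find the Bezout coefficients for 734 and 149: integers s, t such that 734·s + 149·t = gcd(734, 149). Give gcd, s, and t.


Euclidean algorithm on (734, 149) — divide until remainder is 0:
  734 = 4 · 149 + 138
  149 = 1 · 138 + 11
  138 = 12 · 11 + 6
  11 = 1 · 6 + 5
  6 = 1 · 5 + 1
  5 = 5 · 1 + 0
gcd(734, 149) = 1.
Track Bezout coefficients alongside the remainders: start with r₀ = 734 = a·1 + b·0 (s = 1, t = 0) and r₁ = 149 = a·0 + b·1 (s = 0, t = 1); each new remainder r_{k+1} = r_{k-1} − q_k·r_k inherits s_{k+1} = s_{k-1} − q_k·s_k, t_{k+1} = t_{k-1} − q_k·t_k, so r_k = a·s_k + b·t_k at every step:
  q = 4: r = 138, s = 1 − 4·0 = 1, t = 0 − 4·1 = -4  (check: 734·1 + 149·(-4) = 138)
  q = 1: r = 11, s = 0 − 1·1 = -1, t = 1 − 1·(-4) = 5  (check: 734·(-1) + 149·5 = 11)
  q = 12: r = 6, s = 1 − 12·(-1) = 13, t = -4 − 12·5 = -64  (check: 734·13 + 149·(-64) = 6)
  q = 1: r = 5, s = -1 − 1·13 = -14, t = 5 − 1·(-64) = 69  (check: 734·(-14) + 149·69 = 5)
  q = 1: r = 1, s = 13 − 1·(-14) = 27, t = -64 − 1·69 = -133  (check: 734·27 + 149·(-133) = 1)
The row with r = 1 (the gcd) gives the Bezout coefficients s = 27, t = -133.
Result: 734 · (27) + 149 · (-133) = 1.

gcd(734, 149) = 1; s = 27, t = -133 (check: 734·27 + 149·(-133) = 1).


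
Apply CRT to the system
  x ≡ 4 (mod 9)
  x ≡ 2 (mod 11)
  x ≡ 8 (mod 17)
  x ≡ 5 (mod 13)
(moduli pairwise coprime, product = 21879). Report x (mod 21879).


Product of moduli M = 9 · 11 · 17 · 13 = 21879.
Merge one congruence at a time:
  Start: x ≡ 4 (mod 9).
  Combine with x ≡ 2 (mod 11); new modulus lcm = 99.
    Write x = 4 + 9·t and substitute into x ≡ 2 (mod 11): 9·t ≡ 2 − 4 = -2 (mod 11).
    Reduce coefficients mod 11: 9·t ≡ 9 (mod 11).
    The inverse of 9 mod 11 is 5 (since 9·5 = 45 = 4·11 + 1), so t ≡ 5·9 = 45 ≡ 1 (mod 11).
    Then x = 4 + 9·1 = 13, valid modulo lcm(9, 11) = 99: x ≡ 13 (mod 99).
  Combine with x ≡ 8 (mod 17); new modulus lcm = 1683.
    Write x = 13 + 99·t and substitute into x ≡ 8 (mod 17): 99·t ≡ 8 − 13 = -5 (mod 17).
    Reduce coefficients mod 17: 14·t ≡ 12 (mod 17).
    The inverse of 14 mod 17 is 11 (since 14·11 = 154 = 9·17 + 1), so t ≡ 11·12 = 132 ≡ 13 (mod 17).
    Then x = 13 + 99·13 = 1300, valid modulo lcm(99, 17) = 1683: x ≡ 1300 (mod 1683).
  Combine with x ≡ 5 (mod 13); new modulus lcm = 21879.
    Write x = 1300 + 1683·t and substitute into x ≡ 5 (mod 13): 1683·t ≡ 5 − 1300 = -1295 (mod 13).
    Reduce coefficients mod 13: 6·t ≡ 5 (mod 13).
    The inverse of 6 mod 13 is 11 (since 6·11 = 66 = 5·13 + 1), so t ≡ 11·5 = 55 ≡ 3 (mod 13).
    Then x = 1300 + 1683·3 = 6349, valid modulo lcm(1683, 13) = 21879: x ≡ 6349 (mod 21879).
Verify against each original: 6349 mod 9 = 4, 6349 mod 11 = 2, 6349 mod 17 = 8, 6349 mod 13 = 5.

x ≡ 6349 (mod 21879).


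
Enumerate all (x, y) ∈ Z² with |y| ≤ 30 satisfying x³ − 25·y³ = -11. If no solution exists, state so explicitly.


The equation is x³ - 25y³ = -11. For fixed y, x³ = 25·y³ − 11, so a solution requires the RHS to be a perfect cube.
Strategy: iterate y from -30 to 30, compute RHS = 25·y³ − 11, and check whether it is a (positive or negative) perfect cube.
Check small values of y:
  y = 0: RHS = -11 is not a perfect cube.
  y = 1: RHS = 14 is not a perfect cube.
  y = -1: RHS = -36 is not a perfect cube.
  y = 2: RHS = 189 is not a perfect cube.
  y = -2: RHS = -211 is not a perfect cube.
  y = 3: RHS = 664 is not a perfect cube.
  y = -3: RHS = -686 is not a perfect cube.
Continuing the search up to |y| = 30 finds no solutions either.
No (x, y) in the scanned range satisfies the equation.

No integer solutions with |y| ≤ 30.


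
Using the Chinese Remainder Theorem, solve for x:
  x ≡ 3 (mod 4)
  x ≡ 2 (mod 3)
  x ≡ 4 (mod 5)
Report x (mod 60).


Moduli 4, 3, 5 are pairwise coprime; by CRT there is a unique solution modulo M = 4 · 3 · 5 = 60.
Solve pairwise, accumulating the modulus:
  Start with x ≡ 3 (mod 4).
  Combine with x ≡ 2 (mod 3): since gcd(4, 3) = 1, we get a unique residue mod 12.
    Write x = 3 + 4·t and substitute into x ≡ 2 (mod 3): 4·t ≡ 2 − 3 = -1 (mod 3).
    Reduce coefficients mod 3: 1·t ≡ 2 (mod 3).
    So t ≡ 2 (mod 3).
    Then x = 3 + 4·2 = 11, valid modulo lcm(4, 3) = 12: x ≡ 11 (mod 12).
  Combine with x ≡ 4 (mod 5): since gcd(12, 5) = 1, we get a unique residue mod 60.
    Write x = 11 + 12·t and substitute into x ≡ 4 (mod 5): 12·t ≡ 4 − 11 = -7 (mod 5).
    Reduce coefficients mod 5: 2·t ≡ 3 (mod 5).
    The inverse of 2 mod 5 is 3 (since 2·3 = 6 = 1·5 + 1), so t ≡ 3·3 = 9 ≡ 4 (mod 5).
    Then x = 11 + 12·4 = 59, valid modulo lcm(12, 5) = 60: x ≡ 59 (mod 60).
Verify: 59 mod 4 = 3 ✓, 59 mod 3 = 2 ✓, 59 mod 5 = 4 ✓.

x ≡ 59 (mod 60).


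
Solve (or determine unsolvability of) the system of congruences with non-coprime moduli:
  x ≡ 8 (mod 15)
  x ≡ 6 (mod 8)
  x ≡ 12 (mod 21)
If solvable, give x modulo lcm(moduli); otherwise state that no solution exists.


Moduli 15, 8, 21 are not pairwise coprime, so CRT works modulo lcm(m_i) when all pairwise compatibility conditions hold.
Pairwise compatibility: gcd(m_i, m_j) must divide a_i - a_j for every pair.
Merge one congruence at a time:
  Start: x ≡ 8 (mod 15).
  Combine with x ≡ 6 (mod 8): gcd(15, 8) = 1; 6 - 8 = -2, which IS divisible by 1, so compatible.
    Write x = 8 + 15·t and substitute into x ≡ 6 (mod 8): 15·t ≡ 6 − 8 = -2 (mod 8).
    Reduce coefficients mod 8: 7·t ≡ 6 (mod 8).
    The inverse of 7 mod 8 is 7 (since 7·7 = 49 = 6·8 + 1), so t ≡ 7·6 = 42 ≡ 2 (mod 8).
    Then x = 8 + 15·2 = 38, valid modulo lcm(15, 8) = 120: x ≡ 38 (mod 120).
  Combine with x ≡ 12 (mod 21): gcd(120, 21) = 3, and 12 - 38 = -26 is NOT divisible by 3.
    ⇒ system is inconsistent (no integer solution).

No solution (the system is inconsistent).


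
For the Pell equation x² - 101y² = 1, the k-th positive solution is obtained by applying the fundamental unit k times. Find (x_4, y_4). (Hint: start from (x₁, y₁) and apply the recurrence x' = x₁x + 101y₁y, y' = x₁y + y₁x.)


Step 1: Find the fundamental solution (x₁, y₁) of x² - 101y² = 1.
  Expand √101 as a continued fraction. a₀ = ⌊√101⌋ = 10; iterate m_{k+1} = d_k·a_k − m_k, d_{k+1} = (101 − m_{k+1}²)/d_k, a_{k+1} = ⌊(a₀ + m_{k+1})/d_{k+1}⌋ (starting m₀ = 0, d₀ = 1), with convergents p_k = a_k·p_{k-1} + p_{k-2}, q_k = a_k·q_{k-1} + q_{k-2} (p₋₁ = 1, q₋₁ = 0):
  k = 0: a₀ = 10; p₀/q₀ = 10/1; p₀² − 101·q₀² = 100 − 101 = -1.
  k = 1: m = 10, d = 1, a = ⌊(10 + 10)/1⌋ = 20; p/q = (20·10 + 1)/(20·1 + 0) = 201/20; p² − 101·q² = 40401 − 40400 = 1.
  The first convergent with p² − 101·q² = 1 gives the fundamental solution (x₁, y₁) = (201, 20).
Step 2: Apply the recurrence (x_{n+1}, y_{n+1}) = (x₁x_n + 101y₁y_n, x₁y_n + y₁x_n) repeatedly.
  From (x_1, y_1) = (201, 20): x_2 = 201·201 + 101·20·20 = 80801; y_2 = 201·20 + 20·201 = 8040.
  From (x_2, y_2) = (80801, 8040): x_3 = 201·80801 + 101·20·8040 = 32481801; y_3 = 201·8040 + 20·80801 = 3232060.
  From (x_3, y_3) = (32481801, 3232060): x_4 = 201·32481801 + 101·20·3232060 = 13057603201; y_4 = 201·3232060 + 20·32481801 = 1299280080.
Step 3: Verify x_4² - 101·y_4² = 170501001354765446401 - 170501001354765446400 = 1 (should be 1). ✓

(x_1, y_1) = (201, 20); (x_4, y_4) = (13057603201, 1299280080).


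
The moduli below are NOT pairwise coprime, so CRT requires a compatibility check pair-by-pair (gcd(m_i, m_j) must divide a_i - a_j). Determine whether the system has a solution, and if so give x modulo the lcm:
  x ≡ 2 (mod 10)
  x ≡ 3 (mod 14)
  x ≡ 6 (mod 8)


Moduli 10, 14, 8 are not pairwise coprime, so CRT works modulo lcm(m_i) when all pairwise compatibility conditions hold.
Pairwise compatibility: gcd(m_i, m_j) must divide a_i - a_j for every pair.
Merge one congruence at a time:
  Start: x ≡ 2 (mod 10).
  Combine with x ≡ 3 (mod 14): gcd(10, 14) = 2, and 3 - 2 = 1 is NOT divisible by 2.
    ⇒ system is inconsistent (no integer solution).

No solution (the system is inconsistent).


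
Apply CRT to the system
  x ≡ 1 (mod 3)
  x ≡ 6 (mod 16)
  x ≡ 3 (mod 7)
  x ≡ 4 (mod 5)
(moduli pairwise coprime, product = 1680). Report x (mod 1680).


Product of moduli M = 3 · 16 · 7 · 5 = 1680.
Merge one congruence at a time:
  Start: x ≡ 1 (mod 3).
  Combine with x ≡ 6 (mod 16); new modulus lcm = 48.
    Write x = 1 + 3·t and substitute into x ≡ 6 (mod 16): 3·t ≡ 6 − 1 = 5 (mod 16).
    The inverse of 3 mod 16 is 11 (since 3·11 = 33 = 2·16 + 1), so t ≡ 11·5 = 55 ≡ 7 (mod 16).
    Then x = 1 + 3·7 = 22, valid modulo lcm(3, 16) = 48: x ≡ 22 (mod 48).
  Combine with x ≡ 3 (mod 7); new modulus lcm = 336.
    Write x = 22 + 48·t and substitute into x ≡ 3 (mod 7): 48·t ≡ 3 − 22 = -19 (mod 7).
    Reduce coefficients mod 7: 6·t ≡ 2 (mod 7).
    The inverse of 6 mod 7 is 6 (since 6·6 = 36 = 5·7 + 1), so t ≡ 6·2 = 12 ≡ 5 (mod 7).
    Then x = 22 + 48·5 = 262, valid modulo lcm(48, 7) = 336: x ≡ 262 (mod 336).
  Combine with x ≡ 4 (mod 5); new modulus lcm = 1680.
    Write x = 262 + 336·t and substitute into x ≡ 4 (mod 5): 336·t ≡ 4 − 262 = -258 (mod 5).
    Reduce coefficients mod 5: 1·t ≡ 2 (mod 5).
    So t ≡ 2 (mod 5).
    Then x = 262 + 336·2 = 934, valid modulo lcm(336, 5) = 1680: x ≡ 934 (mod 1680).
Verify against each original: 934 mod 3 = 1, 934 mod 16 = 6, 934 mod 7 = 3, 934 mod 5 = 4.

x ≡ 934 (mod 1680).


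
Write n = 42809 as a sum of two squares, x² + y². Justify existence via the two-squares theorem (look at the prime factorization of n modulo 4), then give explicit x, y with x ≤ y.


Step 1: Factor n = 42809 = 13 · 37 · 89.
Step 2: Check the mod-4 condition on each prime factor: 13 ≡ 1 (mod 4), exponent 1; 37 ≡ 1 (mod 4), exponent 1; 89 ≡ 1 (mod 4), exponent 1.
All primes ≡ 3 (mod 4) appear to even exponent (or don't appear), so by the two-squares theorem n IS expressible as a sum of two squares.
Step 3: Build a representation. Here n = 13 · 37 · 89 is a product of primes ≡ 1 (mod 4). Each prime p ≡ 1 (mod 4) is itself a sum of two squares; find a² by testing p − a² for a perfect square:
  13: 13 − 1² = 12, 13 − 2² = 9 = 3² ⇒ 13 = 2² + 3².
  37: 37 − 1² = 36 = 6² ⇒ 37 = 1² + 6².
  89: 89 − 1² = 88, 89 − 2² = 85, 89 − 3² = 80, 89 − 4² = 73, 89 − 5² = 64 = 8² ⇒ 89 = 5² + 8².
  Combine using the Brahmagupta–Fibonacci identity (a² + b²)(c² + d²) = (ac − bd)² + (ad + bc)² = (ac + bd)² + (ad − bc)²:
  13 · 37 = 481: from (2² + 3²)(1² + 6²), take (2·1 − 3·6, 2·6 + 3·1) = (2 − 18, 12 + 3) = (-16, 15); dropping signs (only squares matter) gives (16, 15); check 16² + 15² = 256 + 225 = 481 ✓.
  481 · 89 = 42809: from (16² + 15²)(5² + 8²), take (16·5 − 15·8, 16·8 + 15·5) = (80 − 120, 128 + 75) = (-40, 203); dropping signs (only squares matter) gives (40, 203); check 40² + 203² = 1600 + 41209 = 42809 ✓.
Step 4: Order so x ≤ y and verify: 40² + 203² = 1600 + 41209 = 42809 = n. ✓

n = 42809 = 40² + 203² (one valid representation with x ≤ y).


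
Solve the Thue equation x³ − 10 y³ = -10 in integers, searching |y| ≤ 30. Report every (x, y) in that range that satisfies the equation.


The equation is x³ - 10y³ = -10. For fixed y, x³ = 10·y³ − 10, so a solution requires the RHS to be a perfect cube.
Strategy: iterate y from -30 to 30, compute RHS = 10·y³ − 10, and check whether it is a (positive or negative) perfect cube.
Check small values of y:
  y = 0: RHS = -10 is not a perfect cube.
  y = 1: RHS = 0 = (0)³ ⇒ x = 0 works.
  y = -1: RHS = -20 is not a perfect cube.
  y = 2: RHS = 70 is not a perfect cube.
  y = -2: RHS = -90 is not a perfect cube.
  y = 3: RHS = 260 is not a perfect cube.
  y = -3: RHS = -280 is not a perfect cube.
Continuing the search up to |y| = 30 finds no further solutions beyond those listed.
Collected solutions: (0, 1).

Solutions (with |y| ≤ 30): (0, 1).


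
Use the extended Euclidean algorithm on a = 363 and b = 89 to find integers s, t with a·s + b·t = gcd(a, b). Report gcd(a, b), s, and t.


Euclidean algorithm on (363, 89) — divide until remainder is 0:
  363 = 4 · 89 + 7
  89 = 12 · 7 + 5
  7 = 1 · 5 + 2
  5 = 2 · 2 + 1
  2 = 2 · 1 + 0
gcd(363, 89) = 1.
Track Bezout coefficients alongside the remainders: start with r₀ = 363 = a·1 + b·0 (s = 1, t = 0) and r₁ = 89 = a·0 + b·1 (s = 0, t = 1); each new remainder r_{k+1} = r_{k-1} − q_k·r_k inherits s_{k+1} = s_{k-1} − q_k·s_k, t_{k+1} = t_{k-1} − q_k·t_k, so r_k = a·s_k + b·t_k at every step:
  q = 4: r = 7, s = 1 − 4·0 = 1, t = 0 − 4·1 = -4  (check: 363·1 + 89·(-4) = 7)
  q = 12: r = 5, s = 0 − 12·1 = -12, t = 1 − 12·(-4) = 49  (check: 363·(-12) + 89·49 = 5)
  q = 1: r = 2, s = 1 − 1·(-12) = 13, t = -4 − 1·49 = -53  (check: 363·13 + 89·(-53) = 2)
  q = 2: r = 1, s = -12 − 2·13 = -38, t = 49 − 2·(-53) = 155  (check: 363·(-38) + 89·155 = 1)
The row with r = 1 (the gcd) gives the Bezout coefficients s = -38, t = 155.
Result: 363 · (-38) + 89 · (155) = 1.

gcd(363, 89) = 1; s = -38, t = 155 (check: 363·(-38) + 89·155 = 1).


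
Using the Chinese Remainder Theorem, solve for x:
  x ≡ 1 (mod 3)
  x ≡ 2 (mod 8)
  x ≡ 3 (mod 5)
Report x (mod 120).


Moduli 3, 8, 5 are pairwise coprime; by CRT there is a unique solution modulo M = 3 · 8 · 5 = 120.
Solve pairwise, accumulating the modulus:
  Start with x ≡ 1 (mod 3).
  Combine with x ≡ 2 (mod 8): since gcd(3, 8) = 1, we get a unique residue mod 24.
    Write x = 1 + 3·t and substitute into x ≡ 2 (mod 8): 3·t ≡ 2 − 1 = 1 (mod 8).
    The inverse of 3 mod 8 is 3 (since 3·3 = 9 = 1·8 + 1), so t ≡ 3·1 = 3 ≡ 3 (mod 8).
    Then x = 1 + 3·3 = 10, valid modulo lcm(3, 8) = 24: x ≡ 10 (mod 24).
  Combine with x ≡ 3 (mod 5): since gcd(24, 5) = 1, we get a unique residue mod 120.
    Write x = 10 + 24·t and substitute into x ≡ 3 (mod 5): 24·t ≡ 3 − 10 = -7 (mod 5).
    Reduce coefficients mod 5: 4·t ≡ 3 (mod 5).
    The inverse of 4 mod 5 is 4 (since 4·4 = 16 = 3·5 + 1), so t ≡ 4·3 = 12 ≡ 2 (mod 5).
    Then x = 10 + 24·2 = 58, valid modulo lcm(24, 5) = 120: x ≡ 58 (mod 120).
Verify: 58 mod 3 = 1 ✓, 58 mod 8 = 2 ✓, 58 mod 5 = 3 ✓.

x ≡ 58 (mod 120).


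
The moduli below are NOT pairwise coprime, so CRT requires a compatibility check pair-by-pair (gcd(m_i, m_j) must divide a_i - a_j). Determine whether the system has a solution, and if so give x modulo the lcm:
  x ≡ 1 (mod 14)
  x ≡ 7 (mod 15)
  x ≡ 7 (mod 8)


Moduli 14, 15, 8 are not pairwise coprime, so CRT works modulo lcm(m_i) when all pairwise compatibility conditions hold.
Pairwise compatibility: gcd(m_i, m_j) must divide a_i - a_j for every pair.
Merge one congruence at a time:
  Start: x ≡ 1 (mod 14).
  Combine with x ≡ 7 (mod 15): gcd(14, 15) = 1; 7 - 1 = 6, which IS divisible by 1, so compatible.
    Write x = 1 + 14·t and substitute into x ≡ 7 (mod 15): 14·t ≡ 7 − 1 = 6 (mod 15).
    The inverse of 14 mod 15 is 14 (since 14·14 = 196 = 13·15 + 1), so t ≡ 14·6 = 84 ≡ 9 (mod 15).
    Then x = 1 + 14·9 = 127, valid modulo lcm(14, 15) = 210: x ≡ 127 (mod 210).
  Combine with x ≡ 7 (mod 8): gcd(210, 8) = 2; 7 - 127 = -120, which IS divisible by 2, so compatible.
    Write x = 127 + 210·t and substitute into x ≡ 7 (mod 8): 210·t ≡ 7 − 127 = -120 (mod 8).
    Divide the congruence (and modulus) by g = 2: 105·t ≡ -60 (mod 4).
    Reduce coefficients mod 4: 1·t ≡ 0 (mod 4).
    So t ≡ 0 (mod 4).
    Then x = 127 + 210·0 = 127, valid modulo lcm(210, 8) = 840: x ≡ 127 (mod 840).
Verify: 127 mod 14 = 1, 127 mod 15 = 7, 127 mod 8 = 7.

x ≡ 127 (mod 840).


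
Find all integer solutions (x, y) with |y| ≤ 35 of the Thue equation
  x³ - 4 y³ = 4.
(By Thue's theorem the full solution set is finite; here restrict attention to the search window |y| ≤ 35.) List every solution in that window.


The equation is x³ - 4y³ = 4. For fixed y, x³ = 4·y³ + 4, so a solution requires the RHS to be a perfect cube.
Strategy: iterate y from -35 to 35, compute RHS = 4·y³ + 4, and check whether it is a (positive or negative) perfect cube.
Check small values of y:
  y = 0: RHS = 4 is not a perfect cube.
  y = 1: RHS = 8 = (2)³ ⇒ x = 2 works.
  y = -1: RHS = 0 = (0)³ ⇒ x = 0 works.
  y = 2: RHS = 36 is not a perfect cube.
  y = -2: RHS = -28 is not a perfect cube.
  y = 3: RHS = 112 is not a perfect cube.
  y = -3: RHS = -104 is not a perfect cube.
Continuing the search up to |y| = 35 finds no further solutions beyond those listed.
Collected solutions: (0, -1), (2, 1).

Solutions (with |y| ≤ 35): (0, -1), (2, 1).


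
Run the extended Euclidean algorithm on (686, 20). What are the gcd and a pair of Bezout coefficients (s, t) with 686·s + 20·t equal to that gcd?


Euclidean algorithm on (686, 20) — divide until remainder is 0:
  686 = 34 · 20 + 6
  20 = 3 · 6 + 2
  6 = 3 · 2 + 0
gcd(686, 20) = 2.
Track Bezout coefficients alongside the remainders: start with r₀ = 686 = a·1 + b·0 (s = 1, t = 0) and r₁ = 20 = a·0 + b·1 (s = 0, t = 1); each new remainder r_{k+1} = r_{k-1} − q_k·r_k inherits s_{k+1} = s_{k-1} − q_k·s_k, t_{k+1} = t_{k-1} − q_k·t_k, so r_k = a·s_k + b·t_k at every step:
  q = 34: r = 6, s = 1 − 34·0 = 1, t = 0 − 34·1 = -34  (check: 686·1 + 20·(-34) = 6)
  q = 3: r = 2, s = 0 − 3·1 = -3, t = 1 − 3·(-34) = 103  (check: 686·(-3) + 20·103 = 2)
The row with r = 2 (the gcd) gives the Bezout coefficients s = -3, t = 103.
Result: 686 · (-3) + 20 · (103) = 2.

gcd(686, 20) = 2; s = -3, t = 103 (check: 686·(-3) + 20·103 = 2).


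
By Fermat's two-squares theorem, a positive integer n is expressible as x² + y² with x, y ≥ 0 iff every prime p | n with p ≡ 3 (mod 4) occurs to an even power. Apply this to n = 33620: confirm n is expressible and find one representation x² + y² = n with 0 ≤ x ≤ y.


Step 1: Factor n = 33620 = 2^2 · 5 · 41^2.
Step 2: Check the mod-4 condition on each prime factor: 2 = 2 (special); 5 ≡ 1 (mod 4), exponent 1; 41 ≡ 1 (mod 4), exponent 2.
All primes ≡ 3 (mod 4) appear to even exponent (or don't appear), so by the two-squares theorem n IS expressible as a sum of two squares.
Step 3: Build a representation. Group n = k² · m with k = 2 and m = 5 · 41 · 41 = 8405 (a product of primes ≡ 1 (mod 4)); a representation of m scales to one of n via (k·x)² + (k·y)² = k²(x² + y²). Each prime p ≡ 1 (mod 4) is itself a sum of two squares; find a² by testing p − a² for a perfect square:
  5: 5 − 1² = 4 = 2² ⇒ 5 = 1² + 2².
  41: 41 − 1² = 40, 41 − 2² = 37, 41 − 3² = 32, 41 − 4² = 25 = 5² ⇒ 41 = 4² + 5².
  Combine using the Brahmagupta–Fibonacci identity (a² + b²)(c² + d²) = (ac − bd)² + (ad + bc)² = (ac + bd)² + (ad − bc)²:
  5 · 41 = 205: from (1² + 2²)(4² + 5²), take (1·4 − 2·5, 1·5 + 2·4) = (4 − 10, 5 + 8) = (-6, 13); dropping signs (only squares matter) gives (6, 13); check 6² + 13² = 36 + 169 = 205 ✓.
  205 · 41 = 8405: from (6² + 13²)(4² + 5²), take (6·4 − 13·5, 6·5 + 13·4) = (24 − 65, 30 + 52) = (-41, 82); dropping signs (only squares matter) gives (41, 82); check 41² + 82² = 1681 + 6724 = 8405 ✓.
  Scale by k = 2: (2·41, 2·82) = (82, 164).
Step 4: Order so x ≤ y and verify: 82² + 164² = 6724 + 26896 = 33620 = n. ✓

n = 33620 = 82² + 164² (one valid representation with x ≤ y).


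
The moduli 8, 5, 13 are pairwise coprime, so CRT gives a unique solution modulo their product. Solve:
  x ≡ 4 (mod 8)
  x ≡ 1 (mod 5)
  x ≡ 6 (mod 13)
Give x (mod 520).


Moduli 8, 5, 13 are pairwise coprime; by CRT there is a unique solution modulo M = 8 · 5 · 13 = 520.
Solve pairwise, accumulating the modulus:
  Start with x ≡ 4 (mod 8).
  Combine with x ≡ 1 (mod 5): since gcd(8, 5) = 1, we get a unique residue mod 40.
    Write x = 4 + 8·t and substitute into x ≡ 1 (mod 5): 8·t ≡ 1 − 4 = -3 (mod 5).
    Reduce coefficients mod 5: 3·t ≡ 2 (mod 5).
    The inverse of 3 mod 5 is 2 (since 3·2 = 6 = 1·5 + 1), so t ≡ 2·2 = 4 ≡ 4 (mod 5).
    Then x = 4 + 8·4 = 36, valid modulo lcm(8, 5) = 40: x ≡ 36 (mod 40).
  Combine with x ≡ 6 (mod 13): since gcd(40, 13) = 1, we get a unique residue mod 520.
    Write x = 36 + 40·t and substitute into x ≡ 6 (mod 13): 40·t ≡ 6 − 36 = -30 (mod 13).
    Reduce coefficients mod 13: 1·t ≡ 9 (mod 13).
    So t ≡ 9 (mod 13).
    Then x = 36 + 40·9 = 396, valid modulo lcm(40, 13) = 520: x ≡ 396 (mod 520).
Verify: 396 mod 8 = 4 ✓, 396 mod 5 = 1 ✓, 396 mod 13 = 6 ✓.

x ≡ 396 (mod 520).


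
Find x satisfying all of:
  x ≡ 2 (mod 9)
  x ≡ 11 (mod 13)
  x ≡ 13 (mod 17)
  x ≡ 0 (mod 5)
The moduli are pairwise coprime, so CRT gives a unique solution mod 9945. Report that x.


Product of moduli M = 9 · 13 · 17 · 5 = 9945.
Merge one congruence at a time:
  Start: x ≡ 2 (mod 9).
  Combine with x ≡ 11 (mod 13); new modulus lcm = 117.
    Write x = 2 + 9·t and substitute into x ≡ 11 (mod 13): 9·t ≡ 11 − 2 = 9 (mod 13).
    The inverse of 9 mod 13 is 3 (since 9·3 = 27 = 2·13 + 1), so t ≡ 3·9 = 27 ≡ 1 (mod 13).
    Then x = 2 + 9·1 = 11, valid modulo lcm(9, 13) = 117: x ≡ 11 (mod 117).
  Combine with x ≡ 13 (mod 17); new modulus lcm = 1989.
    Write x = 11 + 117·t and substitute into x ≡ 13 (mod 17): 117·t ≡ 13 − 11 = 2 (mod 17).
    Reduce coefficients mod 17: 15·t ≡ 2 (mod 17).
    The inverse of 15 mod 17 is 8 (since 15·8 = 120 = 7·17 + 1), so t ≡ 8·2 = 16 ≡ 16 (mod 17).
    Then x = 11 + 117·16 = 1883, valid modulo lcm(117, 17) = 1989: x ≡ 1883 (mod 1989).
  Combine with x ≡ 0 (mod 5); new modulus lcm = 9945.
    Write x = 1883 + 1989·t and substitute into x ≡ 0 (mod 5): 1989·t ≡ 0 − 1883 = -1883 (mod 5).
    Reduce coefficients mod 5: 4·t ≡ 2 (mod 5).
    The inverse of 4 mod 5 is 4 (since 4·4 = 16 = 3·5 + 1), so t ≡ 4·2 = 8 ≡ 3 (mod 5).
    Then x = 1883 + 1989·3 = 7850, valid modulo lcm(1989, 5) = 9945: x ≡ 7850 (mod 9945).
Verify against each original: 7850 mod 9 = 2, 7850 mod 13 = 11, 7850 mod 17 = 13, 7850 mod 5 = 0.

x ≡ 7850 (mod 9945).


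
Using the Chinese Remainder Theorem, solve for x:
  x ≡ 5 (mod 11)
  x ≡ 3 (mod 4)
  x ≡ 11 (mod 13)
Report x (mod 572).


Moduli 11, 4, 13 are pairwise coprime; by CRT there is a unique solution modulo M = 11 · 4 · 13 = 572.
Solve pairwise, accumulating the modulus:
  Start with x ≡ 5 (mod 11).
  Combine with x ≡ 3 (mod 4): since gcd(11, 4) = 1, we get a unique residue mod 44.
    Write x = 5 + 11·t and substitute into x ≡ 3 (mod 4): 11·t ≡ 3 − 5 = -2 (mod 4).
    Reduce coefficients mod 4: 3·t ≡ 2 (mod 4).
    The inverse of 3 mod 4 is 3 (since 3·3 = 9 = 2·4 + 1), so t ≡ 3·2 = 6 ≡ 2 (mod 4).
    Then x = 5 + 11·2 = 27, valid modulo lcm(11, 4) = 44: x ≡ 27 (mod 44).
  Combine with x ≡ 11 (mod 13): since gcd(44, 13) = 1, we get a unique residue mod 572.
    Write x = 27 + 44·t and substitute into x ≡ 11 (mod 13): 44·t ≡ 11 − 27 = -16 (mod 13).
    Reduce coefficients mod 13: 5·t ≡ 10 (mod 13).
    The inverse of 5 mod 13 is 8 (since 5·8 = 40 = 3·13 + 1), so t ≡ 8·10 = 80 ≡ 2 (mod 13).
    Then x = 27 + 44·2 = 115, valid modulo lcm(44, 13) = 572: x ≡ 115 (mod 572).
Verify: 115 mod 11 = 5 ✓, 115 mod 4 = 3 ✓, 115 mod 13 = 11 ✓.

x ≡ 115 (mod 572).


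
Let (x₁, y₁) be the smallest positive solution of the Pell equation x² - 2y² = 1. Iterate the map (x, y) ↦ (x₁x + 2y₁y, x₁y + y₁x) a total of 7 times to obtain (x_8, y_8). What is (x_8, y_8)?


Step 1: Find the fundamental solution (x₁, y₁) of x² - 2y² = 1.
  Expand √2 as a continued fraction. a₀ = ⌊√2⌋ = 1; iterate m_{k+1} = d_k·a_k − m_k, d_{k+1} = (2 − m_{k+1}²)/d_k, a_{k+1} = ⌊(a₀ + m_{k+1})/d_{k+1}⌋ (starting m₀ = 0, d₀ = 1), with convergents p_k = a_k·p_{k-1} + p_{k-2}, q_k = a_k·q_{k-1} + q_{k-2} (p₋₁ = 1, q₋₁ = 0):
  k = 0: a₀ = 1; p₀/q₀ = 1/1; p₀² − 2·q₀² = 1 − 2 = -1.
  k = 1: m = 1, d = 1, a = ⌊(1 + 1)/1⌋ = 2; p/q = (2·1 + 1)/(2·1 + 0) = 3/2; p² − 2·q² = 9 − 8 = 1.
  The first convergent with p² − 2·q² = 1 gives the fundamental solution (x₁, y₁) = (3, 2).
Step 2: Apply the recurrence (x_{n+1}, y_{n+1}) = (x₁x_n + 2y₁y_n, x₁y_n + y₁x_n) repeatedly.
  From (x_1, y_1) = (3, 2): x_2 = 3·3 + 2·2·2 = 17; y_2 = 3·2 + 2·3 = 12.
  From (x_2, y_2) = (17, 12): x_3 = 3·17 + 2·2·12 = 99; y_3 = 3·12 + 2·17 = 70.
  From (x_3, y_3) = (99, 70): x_4 = 3·99 + 2·2·70 = 577; y_4 = 3·70 + 2·99 = 408.
  From (x_4, y_4) = (577, 408): x_5 = 3·577 + 2·2·408 = 3363; y_5 = 3·408 + 2·577 = 2378.
  From (x_5, y_5) = (3363, 2378): x_6 = 3·3363 + 2·2·2378 = 19601; y_6 = 3·2378 + 2·3363 = 13860.
  From (x_6, y_6) = (19601, 13860): x_7 = 3·19601 + 2·2·13860 = 114243; y_7 = 3·13860 + 2·19601 = 80782.
  From (x_7, y_7) = (114243, 80782): x_8 = 3·114243 + 2·2·80782 = 665857; y_8 = 3·80782 + 2·114243 = 470832.
Step 3: Verify x_8² - 2·y_8² = 443365544449 - 443365544448 = 1 (should be 1). ✓

(x_1, y_1) = (3, 2); (x_8, y_8) = (665857, 470832).


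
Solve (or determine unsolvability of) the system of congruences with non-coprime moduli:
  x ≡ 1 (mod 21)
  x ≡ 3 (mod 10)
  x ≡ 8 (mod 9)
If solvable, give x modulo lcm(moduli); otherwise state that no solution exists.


Moduli 21, 10, 9 are not pairwise coprime, so CRT works modulo lcm(m_i) when all pairwise compatibility conditions hold.
Pairwise compatibility: gcd(m_i, m_j) must divide a_i - a_j for every pair.
Merge one congruence at a time:
  Start: x ≡ 1 (mod 21).
  Combine with x ≡ 3 (mod 10): gcd(21, 10) = 1; 3 - 1 = 2, which IS divisible by 1, so compatible.
    Write x = 1 + 21·t and substitute into x ≡ 3 (mod 10): 21·t ≡ 3 − 1 = 2 (mod 10).
    Reduce coefficients mod 10: 1·t ≡ 2 (mod 10).
    So t ≡ 2 (mod 10).
    Then x = 1 + 21·2 = 43, valid modulo lcm(21, 10) = 210: x ≡ 43 (mod 210).
  Combine with x ≡ 8 (mod 9): gcd(210, 9) = 3, and 8 - 43 = -35 is NOT divisible by 3.
    ⇒ system is inconsistent (no integer solution).

No solution (the system is inconsistent).


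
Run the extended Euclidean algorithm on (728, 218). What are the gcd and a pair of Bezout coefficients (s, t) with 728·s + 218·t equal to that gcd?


Euclidean algorithm on (728, 218) — divide until remainder is 0:
  728 = 3 · 218 + 74
  218 = 2 · 74 + 70
  74 = 1 · 70 + 4
  70 = 17 · 4 + 2
  4 = 2 · 2 + 0
gcd(728, 218) = 2.
Track Bezout coefficients alongside the remainders: start with r₀ = 728 = a·1 + b·0 (s = 1, t = 0) and r₁ = 218 = a·0 + b·1 (s = 0, t = 1); each new remainder r_{k+1} = r_{k-1} − q_k·r_k inherits s_{k+1} = s_{k-1} − q_k·s_k, t_{k+1} = t_{k-1} − q_k·t_k, so r_k = a·s_k + b·t_k at every step:
  q = 3: r = 74, s = 1 − 3·0 = 1, t = 0 − 3·1 = -3  (check: 728·1 + 218·(-3) = 74)
  q = 2: r = 70, s = 0 − 2·1 = -2, t = 1 − 2·(-3) = 7  (check: 728·(-2) + 218·7 = 70)
  q = 1: r = 4, s = 1 − 1·(-2) = 3, t = -3 − 1·7 = -10  (check: 728·3 + 218·(-10) = 4)
  q = 17: r = 2, s = -2 − 17·3 = -53, t = 7 − 17·(-10) = 177  (check: 728·(-53) + 218·177 = 2)
The row with r = 2 (the gcd) gives the Bezout coefficients s = -53, t = 177.
Result: 728 · (-53) + 218 · (177) = 2.

gcd(728, 218) = 2; s = -53, t = 177 (check: 728·(-53) + 218·177 = 2).
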